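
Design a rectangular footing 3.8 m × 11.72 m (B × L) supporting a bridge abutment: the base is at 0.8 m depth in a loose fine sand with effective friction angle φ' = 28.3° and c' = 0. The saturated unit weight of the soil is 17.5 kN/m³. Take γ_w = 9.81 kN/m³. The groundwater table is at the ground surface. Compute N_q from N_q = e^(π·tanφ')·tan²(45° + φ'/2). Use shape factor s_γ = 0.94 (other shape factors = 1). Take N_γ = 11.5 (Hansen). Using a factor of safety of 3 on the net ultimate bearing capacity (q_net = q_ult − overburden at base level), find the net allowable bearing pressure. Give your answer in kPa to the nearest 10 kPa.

q_all(net) ≈ 80 kPa

N_q = e^(π·tan28.3°)·tan²(59.15°) = 15.21.
γ' = 17.5 − 9.81 = 7.69 kN/m³ (submerged throughout). q = 7.69 × 0.8 = 6.152 kPa; the same γ' applies in the ½γBN_γ term.
q·N_q = 6.152 × 15.214 = 93.598 kPa
0.5·γ·B·N_γ·s_γ = 0.5 × 7.69 × 3.8 × 11.5 × 0.94 = 157.94 kPa
q_ult = 93.598 + 157.94 = 251.54 kPa.
q_net = 251.54 − 6.152 = 245.39 kPa.
q_all(net) = 245.39 / 3 = 81.797 kPa.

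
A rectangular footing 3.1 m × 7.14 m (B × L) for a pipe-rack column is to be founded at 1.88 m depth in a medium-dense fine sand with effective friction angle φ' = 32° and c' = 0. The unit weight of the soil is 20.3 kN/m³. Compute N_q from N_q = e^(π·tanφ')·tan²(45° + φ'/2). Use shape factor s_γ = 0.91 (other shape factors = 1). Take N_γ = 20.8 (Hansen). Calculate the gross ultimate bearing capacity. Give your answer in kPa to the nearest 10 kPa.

q_ult ≈ 1480 kPa

tan32° = 0.6249, so N_q = e^(π×0.6249)·tan²(61°) = 7.121 × 3.255 = 23.18.
q = γ·D_f = 20.3 × 1.88 = 38.164 kPa.
q·N_q = 38.164 × 23.177 = 884.52 kPa
0.5·γ·B·N_γ·s_γ = 0.5 × 20.3 × 3.1 × 20.8 × 0.91 = 595.57 kPa
q_ult = 884.52 + 595.57 = 1480.1 kPa.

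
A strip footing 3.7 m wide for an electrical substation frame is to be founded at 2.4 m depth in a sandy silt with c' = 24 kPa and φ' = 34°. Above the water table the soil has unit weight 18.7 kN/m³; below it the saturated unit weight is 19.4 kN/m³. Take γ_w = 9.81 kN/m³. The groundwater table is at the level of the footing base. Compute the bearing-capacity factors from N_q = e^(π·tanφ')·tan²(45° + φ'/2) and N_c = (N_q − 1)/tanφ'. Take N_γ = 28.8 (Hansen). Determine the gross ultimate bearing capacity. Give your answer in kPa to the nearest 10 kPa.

q_ult ≈ 2840 kPa

tan34° = 0.6745, so N_q = e^(π×0.6745)·tan²(62°) = 8.323 × 3.537 = 29.44.
N_c = (29.44 − 1)/tan34° = 42.16.
Overburden at base level: q = 18.7 × 2.4 = 44.88 kPa.
Below the base the soil is submerged, so the ½γBN_γ term uses γ' = 19.4 − 9.81 = 9.59 kN/m³.
Cohesion term c·N_c = 24 × 42.164 = 1011.9 kPa; surcharge term q·N_q = 44.88 × 29.44 = 1321.3 kPa; self-weight term 0.5·γ·B·N_γ = 0.5 × 9.59 × 3.7 × 28.8 = 510.96 kPa.
q_ult = 1011.9 + 1321.3 + 510.96 = 2844.1 kPa.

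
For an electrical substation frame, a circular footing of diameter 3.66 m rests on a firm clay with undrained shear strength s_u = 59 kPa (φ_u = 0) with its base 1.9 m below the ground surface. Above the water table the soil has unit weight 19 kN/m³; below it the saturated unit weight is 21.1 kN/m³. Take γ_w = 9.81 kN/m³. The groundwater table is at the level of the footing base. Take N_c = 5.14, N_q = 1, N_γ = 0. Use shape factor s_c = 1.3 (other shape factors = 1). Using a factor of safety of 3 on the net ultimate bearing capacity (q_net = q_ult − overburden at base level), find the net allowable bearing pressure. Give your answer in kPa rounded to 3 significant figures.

q = γ·D_f = 19 × 1.9 = 36.1 kPa.
c·N_c·s_c = 59 × 5.14 × 1.3 = 394.24 kPa
q·N_q = 36.1 × 1 = 36.1 kPa
q_ult = 394.24 + 36.1 = 430.34 kPa.
q_net = 430.34 − 36.1 = 394.24 kPa.
q_all(net) = 394.24 / 3 = 131.41 kPa.

q_all(net) ≈ 131 kPa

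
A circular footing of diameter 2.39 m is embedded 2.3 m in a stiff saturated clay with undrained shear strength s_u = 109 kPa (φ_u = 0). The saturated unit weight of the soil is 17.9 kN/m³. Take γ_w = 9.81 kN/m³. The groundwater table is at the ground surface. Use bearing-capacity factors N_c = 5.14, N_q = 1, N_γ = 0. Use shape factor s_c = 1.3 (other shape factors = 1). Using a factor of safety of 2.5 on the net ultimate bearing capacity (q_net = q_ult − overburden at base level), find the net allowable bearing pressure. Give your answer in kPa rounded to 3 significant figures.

q_all(net) ≈ 291 kPa

With the water table at the surface the whole profile is submerged: γ' = 17.9 − 9.81 = 8.09 kN/m³, so q = γ'·D_f = 18.607 kPa.
q_ult = c·N_c·s_c + q·N_q
     = 109 × 5.14 × 1.3 + 18.607 × 1
     = 728.34 + 18.607 = 746.94 kPa.
q_net = 746.94 − 18.607 = 728.34 kPa.
q_all(net) = 728.34 / 2.5 = 291.34 kPa.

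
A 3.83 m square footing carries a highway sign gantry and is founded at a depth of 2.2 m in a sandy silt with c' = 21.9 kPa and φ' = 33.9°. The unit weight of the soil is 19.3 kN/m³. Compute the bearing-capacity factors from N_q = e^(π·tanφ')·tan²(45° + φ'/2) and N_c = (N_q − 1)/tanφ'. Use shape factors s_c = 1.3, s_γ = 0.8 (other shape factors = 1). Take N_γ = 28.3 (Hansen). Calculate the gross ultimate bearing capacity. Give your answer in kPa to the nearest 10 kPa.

q_ult ≈ 3260 kPa

tan33.9° = 0.672, so N_q = e^(π×0.672)·tan²(61.95°) = 8.257 × 3.522 = 29.08.
N_c = (29.08 − 1)/tan33.9° = 41.79.
Effective surcharge at the founding depth q = γ·D_f = 19.3 × 2.2 = 42.46 kPa.
q_ult = c·N_c·s_c + q·N_q + 0.5·γ·B·N_γ·s_γ
     = 21.9 × 41.793 × 1.3 + 42.46 × 29.083 + 0.5 × 19.3 × 3.83 × 28.3 × 0.8
     = 1189.8 + 1234.9 + 836.76 = 3261.5 kPa.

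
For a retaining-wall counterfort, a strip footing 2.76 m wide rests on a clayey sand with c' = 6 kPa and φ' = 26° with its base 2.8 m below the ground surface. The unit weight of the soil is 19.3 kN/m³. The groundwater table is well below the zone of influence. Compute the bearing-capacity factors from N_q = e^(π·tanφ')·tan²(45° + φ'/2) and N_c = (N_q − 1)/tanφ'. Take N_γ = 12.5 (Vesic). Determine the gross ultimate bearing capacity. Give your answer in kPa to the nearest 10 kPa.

q_ult ≈ 1110 kPa

tan26° = 0.4877, so N_q = e^(π×0.4877)·tan²(58°) = 4.629 × 2.561 = 11.85.
N_c = (11.85 − 1)/tan26° = 22.25.
Overburden at base level: q = 19.3 × 2.8 = 54.04 kPa.
Cohesion term c·N_c = 6 × 22.254 = 133.53 kPa; surcharge term q·N_q = 54.04 × 11.854 = 640.6 kPa; self-weight term 0.5·γ·B·N_γ = 0.5 × 19.3 × 2.76 × 12.5 = 332.93 kPa.
q_ult = 133.53 + 640.6 + 332.93 = 1107.1 kPa.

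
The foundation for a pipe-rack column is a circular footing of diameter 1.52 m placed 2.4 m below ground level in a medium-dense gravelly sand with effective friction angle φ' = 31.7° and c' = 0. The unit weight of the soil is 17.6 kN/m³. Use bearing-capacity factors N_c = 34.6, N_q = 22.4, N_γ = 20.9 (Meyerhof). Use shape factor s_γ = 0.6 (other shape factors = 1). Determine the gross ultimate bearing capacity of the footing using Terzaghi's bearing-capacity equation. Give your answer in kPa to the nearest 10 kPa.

q_ult ≈ 1110 kPa

Effective surcharge at the founding depth q = γ·D_f = 17.6 × 2.4 = 42.24 kPa.
q_ult = q·N_q + 0.5·γ·B·N_γ·s_γ
     = 42.24 × 22.4 + 0.5 × 17.6 × 1.52 × 20.9 × 0.6
     = 946.18 + 167.74 = 1113.9 kPa.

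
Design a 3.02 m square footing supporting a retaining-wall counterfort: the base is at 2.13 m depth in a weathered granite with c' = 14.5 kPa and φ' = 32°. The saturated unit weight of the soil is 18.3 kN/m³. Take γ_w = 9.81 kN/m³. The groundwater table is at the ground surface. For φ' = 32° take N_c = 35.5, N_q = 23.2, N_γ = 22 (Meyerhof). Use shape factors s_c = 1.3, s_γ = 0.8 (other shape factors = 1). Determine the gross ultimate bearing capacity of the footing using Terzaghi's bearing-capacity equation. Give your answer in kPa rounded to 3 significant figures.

Water table at ground surface, so effective unit weight γ' = 18.3 − 9.81 = 8.49 kN/m³ is used throughout; overburden q = 8.49 × 2.13 = 18.084 kPa; the same γ' applies in the ½γBN_γ term.
Cohesion term c·N_c·s_c = 14.5 × 35.5 × 1.3 = 669.18 kPa; surcharge term q·N_q = 18.084 × 23.2 = 419.54 kPa; self-weight term 0.5·γ·B·N_γ·s_γ = 0.5 × 8.49 × 3.02 × 22 × 0.8 = 225.63 kPa.
q_ult = 669.18 + 419.54 + 225.63 = 1314.3 kPa.

q_ult ≈ 1310 kPa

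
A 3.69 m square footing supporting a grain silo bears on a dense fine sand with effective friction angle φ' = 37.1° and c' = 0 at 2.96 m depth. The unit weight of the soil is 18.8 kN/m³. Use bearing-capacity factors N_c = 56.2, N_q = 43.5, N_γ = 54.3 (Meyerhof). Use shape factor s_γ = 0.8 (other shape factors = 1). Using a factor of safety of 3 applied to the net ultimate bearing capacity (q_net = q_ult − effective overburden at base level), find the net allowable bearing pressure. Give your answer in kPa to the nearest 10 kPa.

q_all(net) ≈ 1290 kPa

Overburden at base level: q = 18.8 × 2.96 = 55.648 kPa.
Surcharge term q·N_q = 55.648 × 43.5 = 2420.7 kPa; self-weight term 0.5·γ·B·N_γ·s_γ = 0.5 × 18.8 × 3.69 × 54.3 × 0.8 = 1506.8 kPa.
q_ult = 2420.7 + 1506.8 = 3927.4 kPa.
Net ultimate: q_net = 3927.4 − 55.648 = 3871.8 kPa.
q_all(net) = 3871.8 / 3 = 1290.6 kPa.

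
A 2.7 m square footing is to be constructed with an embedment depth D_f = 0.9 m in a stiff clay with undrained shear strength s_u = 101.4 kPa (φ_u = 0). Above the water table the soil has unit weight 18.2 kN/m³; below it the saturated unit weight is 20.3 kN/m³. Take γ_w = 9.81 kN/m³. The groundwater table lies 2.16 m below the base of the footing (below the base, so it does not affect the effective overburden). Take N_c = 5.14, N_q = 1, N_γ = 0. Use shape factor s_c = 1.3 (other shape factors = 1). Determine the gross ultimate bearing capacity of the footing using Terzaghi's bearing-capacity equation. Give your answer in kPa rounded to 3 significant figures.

q_ult ≈ 694 kPa

q = γ·D_f = 18.2 × 0.9 = 16.38 kPa.
c·N_c·s_c = 101.4 × 5.14 × 1.3 = 677.55 kPa
q·N_q = 16.38 × 1 = 16.38 kPa
q_ult = 677.55 + 16.38 = 693.93 kPa.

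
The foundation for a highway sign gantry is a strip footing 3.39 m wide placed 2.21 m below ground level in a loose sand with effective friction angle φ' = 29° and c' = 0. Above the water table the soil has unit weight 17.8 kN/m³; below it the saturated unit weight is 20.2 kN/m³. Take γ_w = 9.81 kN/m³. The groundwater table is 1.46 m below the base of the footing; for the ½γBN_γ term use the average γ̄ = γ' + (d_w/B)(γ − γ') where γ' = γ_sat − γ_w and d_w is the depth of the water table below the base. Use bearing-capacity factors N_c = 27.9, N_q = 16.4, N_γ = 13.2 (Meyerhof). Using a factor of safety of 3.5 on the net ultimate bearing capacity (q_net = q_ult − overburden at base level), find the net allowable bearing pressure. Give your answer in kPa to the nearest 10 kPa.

q_all(net) ≈ 260 kPa

q = γ·D_f = 17.8 × 2.21 = 39.338 kPa.
γ' = 10.39 kN/m³; averaging over the depth B below the base, γ̄ = γ' + (d_w/B)(γ − γ') = 13.581 kN/m³.
q·N_q = 39.338 × 16.4 = 645.14 kPa
0.5·γ·B·N_γ = 0.5 × 13.581 × 3.39 × 13.2 = 303.87 kPa
q_ult = 645.14 + 303.87 = 949.01 kPa.
q_net = 949.01 − 39.338 = 909.67 kPa.
q_all(net) = 909.67 / 3.5 = 259.91 kPa.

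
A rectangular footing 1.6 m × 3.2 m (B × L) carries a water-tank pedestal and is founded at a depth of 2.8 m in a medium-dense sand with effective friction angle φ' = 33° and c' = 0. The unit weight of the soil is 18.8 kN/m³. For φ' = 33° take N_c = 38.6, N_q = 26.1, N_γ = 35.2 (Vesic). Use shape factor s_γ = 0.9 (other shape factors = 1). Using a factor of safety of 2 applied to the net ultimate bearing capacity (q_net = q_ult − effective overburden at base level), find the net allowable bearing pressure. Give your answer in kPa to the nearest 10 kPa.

q_all(net) ≈ 900 kPa

Effective surcharge at the founding depth q = γ·D_f = 18.8 × 2.8 = 52.64 kPa.
q_ult = q·N_q + 0.5·γ·B·N_γ·s_γ
     = 52.64 × 26.1 + 0.5 × 18.8 × 1.6 × 35.2 × 0.9
     = 1373.9 + 476.47 = 1850.4 kPa.
Net ultimate: q_net = 1850.4 − 52.64 = 1797.7 kPa.
q_all(net) = 1797.7 / 2 = 898.87 kPa.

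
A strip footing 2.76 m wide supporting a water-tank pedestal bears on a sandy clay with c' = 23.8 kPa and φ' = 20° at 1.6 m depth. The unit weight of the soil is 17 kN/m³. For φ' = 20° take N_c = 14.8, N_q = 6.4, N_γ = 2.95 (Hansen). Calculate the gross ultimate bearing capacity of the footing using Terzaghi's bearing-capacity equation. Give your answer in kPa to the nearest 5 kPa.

q = γ·D_f = 17 × 1.6 = 27.2 kPa.
c·N_c = 23.8 × 14.8 = 352.24 kPa
q·N_q = 27.2 × 6.4 = 174.08 kPa
0.5·γ·B·N_γ = 0.5 × 17 × 2.76 × 2.95 = 69.207 kPa
q_ult = 352.24 + 174.08 + 69.207 = 595.53 kPa.

q_ult ≈ 595 kPa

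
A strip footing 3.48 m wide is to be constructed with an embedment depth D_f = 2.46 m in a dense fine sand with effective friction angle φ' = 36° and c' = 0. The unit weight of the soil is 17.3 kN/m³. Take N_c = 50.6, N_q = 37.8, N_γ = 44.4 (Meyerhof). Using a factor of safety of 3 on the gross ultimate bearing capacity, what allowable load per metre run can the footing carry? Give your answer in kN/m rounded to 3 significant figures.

Effective surcharge at the founding depth q = γ·D_f = 17.3 × 2.46 = 42.558 kPa.
q_ult = q·N_q + 0.5·γ·B·N_γ
     = 42.558 × 37.8 + 0.5 × 17.3 × 3.48 × 44.4
     = 1608.7 + 1336.5 = 2945.2 kPa.
Gross allowable pressure q_all = 2945.2 / 3 = 981.74 kPa.
Allowable wall load = q_all × B = 981.74 × 3.48 = 3416.5 kN per metre run.

≈ 3420 kN/m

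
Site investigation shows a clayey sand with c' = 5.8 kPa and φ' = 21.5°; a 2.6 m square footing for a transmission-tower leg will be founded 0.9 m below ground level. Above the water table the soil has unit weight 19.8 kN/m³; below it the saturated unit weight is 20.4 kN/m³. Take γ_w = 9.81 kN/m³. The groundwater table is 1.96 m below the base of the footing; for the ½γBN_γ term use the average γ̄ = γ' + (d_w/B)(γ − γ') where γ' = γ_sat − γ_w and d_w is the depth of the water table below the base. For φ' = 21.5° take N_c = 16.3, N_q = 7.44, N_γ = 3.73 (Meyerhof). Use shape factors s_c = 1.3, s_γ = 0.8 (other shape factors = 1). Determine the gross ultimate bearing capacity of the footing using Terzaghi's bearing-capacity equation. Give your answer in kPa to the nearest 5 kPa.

q_ult ≈ 325 kPa

Effective surcharge at the founding depth q = γ·D_f = 19.8 × 0.9 = 17.82 kPa.
With d_w = 1.96 m < B, γ̄ = 10.59 + (1.96/2.6) × (19.8 − 10.59) = 17.533 kN/m³.
q_ult = c·N_c·s_c + q·N_q + 0.5·γ·B·N_γ·s_γ
     = 5.8 × 16.3 × 1.3 + 17.82 × 7.44 + 0.5 × 17.533 × 2.6 × 3.73 × 0.8
     = 122.9 + 132.58 + 68.014 = 323.5 kPa.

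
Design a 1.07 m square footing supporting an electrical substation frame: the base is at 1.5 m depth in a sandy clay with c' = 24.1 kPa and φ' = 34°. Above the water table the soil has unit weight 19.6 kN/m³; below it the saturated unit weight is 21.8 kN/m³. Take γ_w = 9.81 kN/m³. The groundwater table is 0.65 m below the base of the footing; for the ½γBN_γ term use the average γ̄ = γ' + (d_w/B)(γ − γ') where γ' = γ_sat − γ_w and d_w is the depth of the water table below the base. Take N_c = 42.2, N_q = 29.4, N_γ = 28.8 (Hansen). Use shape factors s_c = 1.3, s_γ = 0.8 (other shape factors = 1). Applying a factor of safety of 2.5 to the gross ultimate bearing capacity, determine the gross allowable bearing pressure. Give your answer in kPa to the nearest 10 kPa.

Overburden at base level: q = 19.6 × 1.5 = 29.4 kPa.
The water table is 0.65 m below the base (< B = 1.07 m), so the ½γBN_γ term uses γ̄ = γ' + (d_w/B)(γ − γ') = 11.99 + (0.65/1.07)(19.6 − 11.99) = 16.613 kN/m³.
Cohesion term c·N_c·s_c = 24.1 × 42.2 × 1.3 = 1322.1 kPa; surcharge term q·N_q = 29.4 × 29.4 = 864.36 kPa; self-weight term 0.5·γ·B·N_γ·s_γ = 0.5 × 16.613 × 1.07 × 28.8 × 0.8 = 204.78 kPa.
q_ult = 1322.1 + 864.36 + 204.78 = 2391.3 kPa.
q_all = q_ult / FS = 2391.3 / 2.5 = 956.51 kPa.

q_all ≈ 960 kPa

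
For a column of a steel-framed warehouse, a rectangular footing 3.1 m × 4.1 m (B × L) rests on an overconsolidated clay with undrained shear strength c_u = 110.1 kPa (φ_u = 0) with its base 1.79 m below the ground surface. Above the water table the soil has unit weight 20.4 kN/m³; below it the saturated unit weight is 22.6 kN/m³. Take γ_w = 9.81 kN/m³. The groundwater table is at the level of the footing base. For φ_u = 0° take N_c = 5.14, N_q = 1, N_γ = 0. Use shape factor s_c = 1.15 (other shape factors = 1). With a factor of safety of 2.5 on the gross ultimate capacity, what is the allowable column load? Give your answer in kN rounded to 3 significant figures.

P_all ≈ 3490 kN

Overburden at base level: q = 20.4 × 1.79 = 36.516 kPa.
Cohesion term c·N_c·s_c = 110.1 × 5.14 × 1.15 = 650.8 kPa; surcharge term q·N_q = 36.516 × 1 = 36.516 kPa.
q_ult = 650.8 + 36.516 = 687.32 kPa.
Gross allowable pressure q_all = 687.32 / 2.5 = 274.93 kPa.
Footing area = 12.71 m², so allowable column load = 274.93 × 12.71 = 3494.3 kN.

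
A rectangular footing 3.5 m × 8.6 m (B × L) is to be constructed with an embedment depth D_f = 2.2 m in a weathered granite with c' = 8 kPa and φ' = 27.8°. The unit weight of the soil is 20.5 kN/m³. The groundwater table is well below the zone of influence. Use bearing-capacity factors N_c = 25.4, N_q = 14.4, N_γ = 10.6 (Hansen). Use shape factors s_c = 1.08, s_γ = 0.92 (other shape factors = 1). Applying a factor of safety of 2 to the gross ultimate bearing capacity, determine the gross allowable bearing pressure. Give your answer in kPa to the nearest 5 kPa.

q = γ·D_f = 20.5 × 2.2 = 45.1 kPa.
c·N_c·s_c = 8 × 25.4 × 1.08 = 219.46 kPa
q·N_q = 45.1 × 14.4 = 649.44 kPa
0.5·γ·B·N_γ·s_γ = 0.5 × 20.5 × 3.5 × 10.6 × 0.92 = 349.85 kPa
q_ult = 219.46 + 649.44 + 349.85 = 1218.7 kPa.
q_all = q_ult / FS = 1218.7 / 2 = 609.37 kPa.

q_all ≈ 610 kPa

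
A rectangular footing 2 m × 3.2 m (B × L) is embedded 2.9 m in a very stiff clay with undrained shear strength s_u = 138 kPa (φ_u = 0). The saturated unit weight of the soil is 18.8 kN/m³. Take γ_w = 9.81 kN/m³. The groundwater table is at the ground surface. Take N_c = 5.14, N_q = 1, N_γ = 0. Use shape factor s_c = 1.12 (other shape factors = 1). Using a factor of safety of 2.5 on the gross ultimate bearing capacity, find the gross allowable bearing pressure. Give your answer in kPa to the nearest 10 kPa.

q_all ≈ 330 kPa

Water table at ground surface, so effective unit weight γ' = 18.8 − 9.81 = 8.99 kN/m³ is used throughout; overburden q = 8.99 × 2.9 = 26.071 kPa.
Cohesion term c·N_c·s_c = 138 × 5.14 × 1.12 = 794.44 kPa; surcharge term q·N_q = 26.071 × 1 = 26.071 kPa.
q_ult = 794.44 + 26.071 = 820.51 kPa.
q_all = 820.51 / 2.5 = 328.2 kPa.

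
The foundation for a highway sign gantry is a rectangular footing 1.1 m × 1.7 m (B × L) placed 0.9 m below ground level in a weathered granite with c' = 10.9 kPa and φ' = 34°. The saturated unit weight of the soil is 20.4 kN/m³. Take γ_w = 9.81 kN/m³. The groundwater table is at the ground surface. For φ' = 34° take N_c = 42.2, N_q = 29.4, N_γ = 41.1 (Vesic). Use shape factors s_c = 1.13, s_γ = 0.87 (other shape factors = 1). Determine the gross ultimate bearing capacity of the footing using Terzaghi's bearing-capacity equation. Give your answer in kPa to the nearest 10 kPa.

q_ult ≈ 1010 kPa

γ' = 20.4 − 9.81 = 10.59 kN/m³ (submerged throughout). q = 10.59 × 0.9 = 9.531 kPa; the same γ' applies in the ½γBN_γ term.
c·N_c·s_c = 10.9 × 42.2 × 1.13 = 519.78 kPa
q·N_q = 9.531 × 29.4 = 280.21 kPa
0.5·γ·B·N_γ·s_γ = 0.5 × 10.59 × 1.1 × 41.1 × 0.87 = 208.27 kPa
q_ult = 519.78 + 280.21 + 208.27 = 1008.3 kPa.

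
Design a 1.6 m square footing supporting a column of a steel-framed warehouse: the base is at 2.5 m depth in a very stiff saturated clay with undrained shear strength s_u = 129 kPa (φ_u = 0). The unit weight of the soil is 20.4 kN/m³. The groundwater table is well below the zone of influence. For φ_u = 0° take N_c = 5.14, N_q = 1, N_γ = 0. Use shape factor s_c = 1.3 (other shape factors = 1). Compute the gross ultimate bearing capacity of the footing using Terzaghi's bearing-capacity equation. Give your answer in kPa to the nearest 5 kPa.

Overburden at base level: q = 20.4 × 2.5 = 51 kPa.
Cohesion term c·N_c·s_c = 129 × 5.14 × 1.3 = 861.98 kPa; surcharge term q·N_q = 51 × 1 = 51 kPa.
q_ult = 861.98 + 51 = 912.98 kPa.

q_ult ≈ 915 kPa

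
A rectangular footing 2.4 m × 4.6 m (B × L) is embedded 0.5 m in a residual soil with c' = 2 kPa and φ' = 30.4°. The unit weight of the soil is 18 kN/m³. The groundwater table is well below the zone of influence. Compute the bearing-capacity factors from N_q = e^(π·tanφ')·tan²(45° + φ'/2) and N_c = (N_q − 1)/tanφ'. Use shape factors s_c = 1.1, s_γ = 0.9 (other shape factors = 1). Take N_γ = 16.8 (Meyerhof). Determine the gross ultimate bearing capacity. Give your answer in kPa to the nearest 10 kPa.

q_ult ≈ 570 kPa

tan30.4° = 0.5867, so N_q = e^(π×0.5867)·tan²(60.2°) = 6.316 × 3.049 = 19.26.
N_c = (19.26 − 1)/tan30.4° = 31.12.
Overburden at base level: q = 18 × 0.5 = 9 kPa.
Cohesion term c·N_c·s_c = 2 × 31.12 × 1.1 = 68.464 kPa; surcharge term q·N_q = 9 × 19.258 = 173.32 kPa; self-weight term 0.5·γ·B·N_γ·s_γ = 0.5 × 18 × 2.4 × 16.8 × 0.9 = 326.59 kPa.
q_ult = 68.464 + 173.32 + 326.59 = 568.38 kPa.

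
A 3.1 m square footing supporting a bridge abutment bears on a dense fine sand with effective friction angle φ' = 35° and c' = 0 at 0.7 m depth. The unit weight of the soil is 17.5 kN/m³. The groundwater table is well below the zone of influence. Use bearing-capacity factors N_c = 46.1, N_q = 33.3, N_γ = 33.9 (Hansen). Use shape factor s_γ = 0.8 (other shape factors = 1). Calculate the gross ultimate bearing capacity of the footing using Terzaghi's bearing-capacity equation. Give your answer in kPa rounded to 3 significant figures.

Overburden at base level: q = 17.5 × 0.7 = 12.25 kPa.
Surcharge term q·N_q = 12.25 × 33.3 = 407.92 kPa; self-weight term 0.5·γ·B·N_γ·s_γ = 0.5 × 17.5 × 3.1 × 33.9 × 0.8 = 735.63 kPa.
q_ult = 407.92 + 735.63 = 1143.6 kPa.

q_ult ≈ 1140 kPa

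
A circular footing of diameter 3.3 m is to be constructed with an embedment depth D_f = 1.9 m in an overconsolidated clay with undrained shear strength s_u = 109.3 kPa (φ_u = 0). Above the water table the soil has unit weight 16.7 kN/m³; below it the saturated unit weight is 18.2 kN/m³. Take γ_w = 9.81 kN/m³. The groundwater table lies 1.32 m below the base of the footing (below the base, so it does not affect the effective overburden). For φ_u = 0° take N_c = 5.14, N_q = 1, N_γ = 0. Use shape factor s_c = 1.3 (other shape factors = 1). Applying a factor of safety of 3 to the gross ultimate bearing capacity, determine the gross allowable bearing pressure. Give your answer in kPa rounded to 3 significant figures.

q_all ≈ 254 kPa

Overburden at base level: q = 16.7 × 1.9 = 31.73 kPa.
Cohesion term c·N_c·s_c = 109.3 × 5.14 × 1.3 = 730.34 kPa; surcharge term q·N_q = 31.73 × 1 = 31.73 kPa.
q_ult = 730.34 + 31.73 = 762.07 kPa.
q_all = q_ult / FS = 762.07 / 3 = 254.02 kPa.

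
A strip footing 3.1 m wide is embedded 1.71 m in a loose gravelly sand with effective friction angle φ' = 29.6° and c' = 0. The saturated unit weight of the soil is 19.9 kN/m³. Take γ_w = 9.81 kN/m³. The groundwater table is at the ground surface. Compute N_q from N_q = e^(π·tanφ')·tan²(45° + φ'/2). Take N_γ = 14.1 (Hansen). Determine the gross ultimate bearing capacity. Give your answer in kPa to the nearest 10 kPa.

tan29.6° = 0.5681, so N_q = e^(π×0.5681)·tan²(59.8°) = 5.958 × 2.952 = 17.59.
Water table at ground surface, so effective unit weight γ' = 19.9 − 9.81 = 10.09 kN/m³ is used throughout; overburden q = 10.09 × 1.71 = 17.254 kPa; the same γ' applies in the ½γBN_γ term.
Surcharge term q·N_q = 17.254 × 17.588 = 303.45 kPa; self-weight term 0.5·γ·B·N_γ = 0.5 × 10.09 × 3.1 × 14.1 = 220.52 kPa.
q_ult = 303.45 + 220.52 = 523.97 kPa.

q_ult ≈ 520 kPa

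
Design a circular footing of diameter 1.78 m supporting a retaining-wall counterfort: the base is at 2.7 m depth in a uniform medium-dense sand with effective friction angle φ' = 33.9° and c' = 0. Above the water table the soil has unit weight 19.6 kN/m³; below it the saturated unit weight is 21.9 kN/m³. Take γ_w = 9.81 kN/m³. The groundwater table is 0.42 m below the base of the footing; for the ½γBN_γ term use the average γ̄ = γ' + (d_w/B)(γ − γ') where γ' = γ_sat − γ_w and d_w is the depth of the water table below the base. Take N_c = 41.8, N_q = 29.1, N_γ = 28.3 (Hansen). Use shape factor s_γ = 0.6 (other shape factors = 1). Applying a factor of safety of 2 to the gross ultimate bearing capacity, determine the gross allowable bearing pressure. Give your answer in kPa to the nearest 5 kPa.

q_all ≈ 875 kPa

q = γ·D_f = 19.6 × 2.7 = 52.92 kPa.
γ' = 12.09 kN/m³; averaging over the depth B below the base, γ̄ = γ' + (d_w/B)(γ − γ') = 13.862 kN/m³.
q·N_q = 52.92 × 29.1 = 1540 kPa
0.5·γ·B·N_γ·s_γ = 0.5 × 13.862 × 1.78 × 28.3 × 0.6 = 209.49 kPa
q_ult = 1540 + 209.49 = 1749.5 kPa.
q_all = q_ult / FS = 1749.5 / 2 = 874.73 kPa.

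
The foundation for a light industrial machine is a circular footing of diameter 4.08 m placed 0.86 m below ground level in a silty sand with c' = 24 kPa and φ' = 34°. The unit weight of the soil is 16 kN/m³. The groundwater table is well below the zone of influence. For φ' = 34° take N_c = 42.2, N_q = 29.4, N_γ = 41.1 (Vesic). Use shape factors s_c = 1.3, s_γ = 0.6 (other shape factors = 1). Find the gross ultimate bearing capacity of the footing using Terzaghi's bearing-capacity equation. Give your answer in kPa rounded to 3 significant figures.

q_ult ≈ 2530 kPa

Overburden at base level: q = 16 × 0.86 = 13.76 kPa.
Cohesion term c·N_c·s_c = 24 × 42.2 × 1.3 = 1316.6 kPa; surcharge term q·N_q = 13.76 × 29.4 = 404.54 kPa; self-weight term 0.5·γ·B·N_γ·s_γ = 0.5 × 16 × 4.08 × 41.1 × 0.6 = 804.9 kPa.
q_ult = 1316.6 + 404.54 + 804.9 = 2526.1 kPa.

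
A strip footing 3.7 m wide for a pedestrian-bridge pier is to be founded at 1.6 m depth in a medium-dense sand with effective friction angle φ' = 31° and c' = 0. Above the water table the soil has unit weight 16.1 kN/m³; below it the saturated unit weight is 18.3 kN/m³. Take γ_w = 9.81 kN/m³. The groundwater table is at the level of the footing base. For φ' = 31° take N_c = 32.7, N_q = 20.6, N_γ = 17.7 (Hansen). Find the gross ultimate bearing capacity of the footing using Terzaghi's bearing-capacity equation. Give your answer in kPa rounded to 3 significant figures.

q_ult ≈ 809 kPa

Effective surcharge at the founding depth q = γ·D_f = 16.1 × 1.6 = 25.76 kPa.
The water table coincides with the base, so in the self-weight term γ → γ' = 8.49 kN/m³.
q_ult = q·N_q + 0.5·γ·B·N_γ
     = 25.76 × 20.6 + 0.5 × 8.49 × 3.7 × 17.7
     = 530.66 + 278.01 = 808.66 kPa.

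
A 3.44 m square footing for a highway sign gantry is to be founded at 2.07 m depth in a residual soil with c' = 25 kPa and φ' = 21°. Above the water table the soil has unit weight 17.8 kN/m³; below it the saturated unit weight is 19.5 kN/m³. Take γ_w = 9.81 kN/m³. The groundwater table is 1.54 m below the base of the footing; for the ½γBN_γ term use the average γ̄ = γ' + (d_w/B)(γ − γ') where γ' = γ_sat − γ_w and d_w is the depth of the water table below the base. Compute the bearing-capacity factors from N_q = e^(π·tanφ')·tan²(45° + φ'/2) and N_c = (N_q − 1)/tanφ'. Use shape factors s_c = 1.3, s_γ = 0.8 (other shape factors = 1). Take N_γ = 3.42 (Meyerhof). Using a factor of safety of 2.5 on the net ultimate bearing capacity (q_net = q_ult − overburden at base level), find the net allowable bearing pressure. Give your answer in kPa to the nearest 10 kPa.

N_q = e^(π·tan21°)·tan²(55.5°) = 7.07; N_c = (N_q − 1)/tanφ' = 15.81.
q = γ·D_f = 17.8 × 2.07 = 36.846 kPa.
γ' = 9.69 kN/m³; averaging over the depth B below the base, γ̄ = γ' + (d_w/B)(γ − γ') = 13.321 kN/m³.
c·N_c·s_c = 25 × 15.815 × 1.3 = 513.98 kPa
q·N_q = 36.846 × 7.0708 = 260.53 kPa
0.5·γ·B·N_γ·s_γ = 0.5 × 13.321 × 3.44 × 3.42 × 0.8 = 62.686 kPa
q_ult = 513.98 + 260.53 + 62.686 = 837.2 kPa.
q_net = 837.2 − 36.846 = 800.35 kPa.
q_all(net) = 800.35 / 2.5 = 320.14 kPa.

q_all(net) ≈ 320 kPa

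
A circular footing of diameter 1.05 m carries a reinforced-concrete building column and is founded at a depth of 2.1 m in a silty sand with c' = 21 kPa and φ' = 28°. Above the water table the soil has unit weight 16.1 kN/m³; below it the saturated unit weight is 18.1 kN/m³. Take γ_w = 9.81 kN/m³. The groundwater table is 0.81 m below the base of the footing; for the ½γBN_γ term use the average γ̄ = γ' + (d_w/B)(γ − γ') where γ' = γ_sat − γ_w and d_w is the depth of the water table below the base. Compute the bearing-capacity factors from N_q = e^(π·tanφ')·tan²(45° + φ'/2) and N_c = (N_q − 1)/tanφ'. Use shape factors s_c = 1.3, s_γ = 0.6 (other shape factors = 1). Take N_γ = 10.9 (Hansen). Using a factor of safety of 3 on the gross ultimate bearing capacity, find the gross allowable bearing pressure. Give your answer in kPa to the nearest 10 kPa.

N_q = e^(π·tan28°)·tan²(59°) = 14.72; N_c = (N_q − 1)/tanφ' = 25.8.
Effective surcharge at the founding depth q = γ·D_f = 16.1 × 2.1 = 33.81 kPa.
With d_w = 0.81 m < B, γ̄ = 8.29 + (0.81/1.05) × (16.1 − 8.29) = 14.315 kN/m³.
q_ult = c·N_c·s_c + q·N_q + 0.5·γ·B·N_γ·s_γ
     = 21 × 25.803 × 1.3 + 33.81 × 14.72 + 0.5 × 14.315 × 1.05 × 10.9 × 0.6
     = 704.43 + 497.68 + 49.15 = 1251.3 kPa.
q_all = 1251.3 / 3 = 417.09 kPa.

q_all ≈ 420 kPa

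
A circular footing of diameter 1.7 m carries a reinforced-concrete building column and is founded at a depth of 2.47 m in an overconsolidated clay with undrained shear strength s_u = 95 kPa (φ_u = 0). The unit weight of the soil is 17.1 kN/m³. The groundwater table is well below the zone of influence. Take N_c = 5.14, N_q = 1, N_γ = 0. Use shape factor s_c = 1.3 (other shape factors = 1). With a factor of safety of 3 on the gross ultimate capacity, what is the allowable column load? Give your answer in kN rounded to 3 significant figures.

q = γ·D_f = 17.1 × 2.47 = 42.237 kPa.
c·N_c·s_c = 95 × 5.14 × 1.3 = 634.79 kPa
q·N_q = 42.237 × 1 = 42.237 kPa
q_ult = 634.79 + 42.237 = 677.03 kPa.
Gross allowable pressure q_all = 677.03 / 3 = 225.68 kPa.
Footing area = 2.2698 m², so allowable column load = 225.68 × 2.2698 = 512.24 kN.

P_all ≈ 512 kN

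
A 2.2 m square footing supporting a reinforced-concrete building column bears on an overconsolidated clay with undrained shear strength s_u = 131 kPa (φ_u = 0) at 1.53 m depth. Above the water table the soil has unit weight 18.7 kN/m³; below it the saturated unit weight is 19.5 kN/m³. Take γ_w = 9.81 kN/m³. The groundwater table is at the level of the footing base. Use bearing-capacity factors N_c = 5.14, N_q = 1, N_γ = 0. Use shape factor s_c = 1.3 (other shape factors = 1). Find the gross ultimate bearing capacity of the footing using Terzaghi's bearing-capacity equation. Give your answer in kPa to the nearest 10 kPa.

q = γ·D_f = 18.7 × 1.53 = 28.611 kPa.
c·N_c·s_c = 131 × 5.14 × 1.3 = 875.34 kPa
q·N_q = 28.611 × 1 = 28.611 kPa
q_ult = 875.34 + 28.611 = 903.95 kPa.

q_ult ≈ 900 kPa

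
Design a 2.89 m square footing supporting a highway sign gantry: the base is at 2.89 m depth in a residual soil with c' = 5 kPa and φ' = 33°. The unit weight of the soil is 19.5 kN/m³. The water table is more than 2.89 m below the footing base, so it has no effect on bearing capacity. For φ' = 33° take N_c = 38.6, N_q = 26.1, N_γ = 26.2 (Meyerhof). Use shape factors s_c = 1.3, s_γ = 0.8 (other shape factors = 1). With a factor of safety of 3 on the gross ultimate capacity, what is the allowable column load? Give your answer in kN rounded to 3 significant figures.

P_all ≈ 6440 kN

Effective surcharge at the founding depth q = γ·D_f = 19.5 × 2.89 = 56.355 kPa.
q_ult = c·N_c·s_c + q·N_q + 0.5·γ·B·N_γ·s_γ
     = 5 × 38.6 × 1.3 + 56.355 × 26.1 + 0.5 × 19.5 × 2.89 × 26.2 × 0.8
     = 250.9 + 1470.9 + 590.6 = 2312.4 kPa.
Gross allowable pressure q_all = 2312.4 / 3 = 770.79 kPa.
Footing area = 8.3521 m², so allowable column load = 770.79 × 8.3521 = 6437.7 kN.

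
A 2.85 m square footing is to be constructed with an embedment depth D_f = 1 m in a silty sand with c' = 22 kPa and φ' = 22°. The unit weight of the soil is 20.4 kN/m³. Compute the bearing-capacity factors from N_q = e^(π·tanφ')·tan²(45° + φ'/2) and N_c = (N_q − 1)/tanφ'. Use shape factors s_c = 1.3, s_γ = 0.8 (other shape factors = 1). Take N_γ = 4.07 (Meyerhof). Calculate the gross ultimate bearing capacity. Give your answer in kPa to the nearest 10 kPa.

tan22° = 0.404, so N_q = e^(π×0.404)·tan²(56°) = 3.558 × 2.198 = 7.82.
N_c = (7.82 − 1)/tan22° = 16.88.
Effective surcharge at the founding depth q = γ·D_f = 20.4 × 1 = 20.4 kPa.
q_ult = c·N_c·s_c + q·N_q + 0.5·γ·B·N_γ·s_γ
     = 22 × 16.883 × 1.3 + 20.4 × 7.8211 + 0.5 × 20.4 × 2.85 × 4.07 × 0.8
     = 482.85 + 159.55 + 94.652 = 737.05 kPa.

q_ult ≈ 740 kPa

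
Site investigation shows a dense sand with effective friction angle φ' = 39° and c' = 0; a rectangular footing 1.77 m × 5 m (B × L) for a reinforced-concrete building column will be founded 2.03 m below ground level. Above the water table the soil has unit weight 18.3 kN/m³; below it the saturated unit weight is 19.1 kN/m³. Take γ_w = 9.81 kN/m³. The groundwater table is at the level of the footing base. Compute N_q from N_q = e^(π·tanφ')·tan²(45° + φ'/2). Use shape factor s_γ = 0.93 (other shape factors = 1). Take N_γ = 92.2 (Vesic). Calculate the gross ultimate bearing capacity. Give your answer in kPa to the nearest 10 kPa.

tan39° = 0.8098, so N_q = e^(π×0.8098)·tan²(64.5°) = 12.731 × 4.395 = 55.96.
Effective surcharge at the founding depth q = γ·D_f = 18.3 × 2.03 = 37.149 kPa.
The water table coincides with the base, so in the self-weight term γ → γ' = 9.29 kN/m³.
q_ult = q·N_q + 0.5·γ·B·N_γ·s_γ
     = 37.149 × 55.957 + 0.5 × 9.29 × 1.77 × 92.2 × 0.93
     = 2078.8 + 704.97 = 2783.7 kPa.

q_ult ≈ 2780 kPa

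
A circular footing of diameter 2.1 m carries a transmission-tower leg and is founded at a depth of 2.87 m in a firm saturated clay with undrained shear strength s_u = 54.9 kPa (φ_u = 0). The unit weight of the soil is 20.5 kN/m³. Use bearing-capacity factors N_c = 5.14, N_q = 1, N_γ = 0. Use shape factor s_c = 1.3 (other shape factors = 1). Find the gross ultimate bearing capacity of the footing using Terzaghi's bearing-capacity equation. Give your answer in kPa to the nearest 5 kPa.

Overburden at base level: q = 20.5 × 2.87 = 58.835 kPa.
Cohesion term c·N_c·s_c = 54.9 × 5.14 × 1.3 = 366.84 kPa; surcharge term q·N_q = 58.835 × 1 = 58.835 kPa.
q_ult = 366.84 + 58.835 = 425.68 kPa.

q_ult ≈ 425 kPa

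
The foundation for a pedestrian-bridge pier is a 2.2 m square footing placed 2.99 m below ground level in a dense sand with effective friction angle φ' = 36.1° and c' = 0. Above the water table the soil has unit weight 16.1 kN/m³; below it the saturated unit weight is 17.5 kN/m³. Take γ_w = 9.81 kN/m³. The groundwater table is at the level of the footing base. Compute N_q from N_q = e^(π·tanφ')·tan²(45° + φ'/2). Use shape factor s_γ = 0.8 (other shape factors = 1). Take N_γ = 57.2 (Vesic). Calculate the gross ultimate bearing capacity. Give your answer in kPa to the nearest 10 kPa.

tan36.1° = 0.7292, so N_q = e^(π×0.7292)·tan²(63.05°) = 9.884 × 3.869 = 38.24.
q = γ·D_f = 16.1 × 2.99 = 48.139 kPa.
For the ½γBN_γ term take γ' = 17.5 − 9.81 = 7.69 kN/m³ (soil below base is submerged).
q·N_q = 48.139 × 38.235 = 1840.6 kPa
0.5·γ·B·N_γ·s_γ = 0.5 × 7.69 × 2.2 × 57.2 × 0.8 = 387.08 kPa
q_ult = 1840.6 + 387.08 = 2227.7 kPa.

q_ult ≈ 2230 kPa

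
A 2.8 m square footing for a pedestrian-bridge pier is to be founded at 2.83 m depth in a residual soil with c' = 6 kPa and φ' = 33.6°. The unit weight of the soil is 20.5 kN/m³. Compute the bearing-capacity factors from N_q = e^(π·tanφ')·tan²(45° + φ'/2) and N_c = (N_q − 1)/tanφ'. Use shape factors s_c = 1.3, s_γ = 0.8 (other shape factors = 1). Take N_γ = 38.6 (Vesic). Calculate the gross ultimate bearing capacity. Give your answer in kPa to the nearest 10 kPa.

q_ult ≈ 2830 kPa

tan33.6° = 0.6644, so N_q = e^(π×0.6644)·tan²(61.8°) = 8.063 × 3.478 = 28.04.
N_c = (28.04 − 1)/tan33.6° = 40.7.
Effective surcharge at the founding depth q = γ·D_f = 20.5 × 2.83 = 58.015 kPa.
q_ult = c·N_c·s_c + q·N_q + 0.5·γ·B·N_γ·s_γ
     = 6 × 40.705 × 1.3 + 58.015 × 28.044 + 0.5 × 20.5 × 2.8 × 38.6 × 0.8
     = 317.5 + 1627 + 886.26 = 2830.7 kPa.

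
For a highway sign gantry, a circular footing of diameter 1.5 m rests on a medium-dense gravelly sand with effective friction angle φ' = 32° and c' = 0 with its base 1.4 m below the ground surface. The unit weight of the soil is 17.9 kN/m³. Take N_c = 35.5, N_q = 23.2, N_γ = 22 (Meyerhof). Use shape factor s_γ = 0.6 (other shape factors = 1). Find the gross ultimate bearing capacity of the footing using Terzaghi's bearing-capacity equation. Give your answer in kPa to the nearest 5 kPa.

q = γ·D_f = 17.9 × 1.4 = 25.06 kPa.
q·N_q = 25.06 × 23.2 = 581.39 kPa
0.5·γ·B·N_γ·s_γ = 0.5 × 17.9 × 1.5 × 22 × 0.6 = 177.21 kPa
q_ult = 581.39 + 177.21 = 758.6 kPa.

q_ult ≈ 760 kPa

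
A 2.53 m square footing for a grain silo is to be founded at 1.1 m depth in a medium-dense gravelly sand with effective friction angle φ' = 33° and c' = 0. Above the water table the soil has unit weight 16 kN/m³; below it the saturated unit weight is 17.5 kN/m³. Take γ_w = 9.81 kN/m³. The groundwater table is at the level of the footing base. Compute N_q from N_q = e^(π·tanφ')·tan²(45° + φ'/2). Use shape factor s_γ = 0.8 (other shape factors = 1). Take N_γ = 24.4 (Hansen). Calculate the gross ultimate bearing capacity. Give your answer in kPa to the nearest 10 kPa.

q_ult ≈ 650 kPa

tan33° = 0.6494, so N_q = e^(π×0.6494)·tan²(61.5°) = 7.692 × 3.392 = 26.09.
Effective surcharge at the founding depth q = γ·D_f = 16 × 1.1 = 17.6 kPa.
The water table coincides with the base, so in the self-weight term γ → γ' = 7.69 kN/m³.
q_ult = q·N_q + 0.5·γ·B·N_γ·s_γ
     = 17.6 × 26.092 + 0.5 × 7.69 × 2.53 × 24.4 × 0.8
     = 459.22 + 189.89 = 649.11 kPa.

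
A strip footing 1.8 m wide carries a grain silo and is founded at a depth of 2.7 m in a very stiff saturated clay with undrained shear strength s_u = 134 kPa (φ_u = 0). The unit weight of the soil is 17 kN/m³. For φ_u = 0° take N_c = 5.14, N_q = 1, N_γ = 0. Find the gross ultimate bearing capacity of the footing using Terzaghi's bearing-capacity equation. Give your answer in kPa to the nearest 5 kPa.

q_ult ≈ 735 kPa

q = γ·D_f = 17 × 2.7 = 45.9 kPa.
c·N_c = 134 × 5.14 = 688.76 kPa
q·N_q = 45.9 × 1 = 45.9 kPa
q_ult = 688.76 + 45.9 = 734.66 kPa.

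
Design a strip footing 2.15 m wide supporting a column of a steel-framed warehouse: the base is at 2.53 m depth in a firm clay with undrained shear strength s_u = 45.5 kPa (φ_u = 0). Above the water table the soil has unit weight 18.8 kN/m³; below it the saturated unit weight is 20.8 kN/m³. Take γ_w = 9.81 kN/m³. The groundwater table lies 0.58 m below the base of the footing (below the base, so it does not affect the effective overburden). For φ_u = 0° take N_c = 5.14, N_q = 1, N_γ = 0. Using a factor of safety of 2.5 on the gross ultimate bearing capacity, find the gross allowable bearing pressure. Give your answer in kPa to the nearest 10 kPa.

Effective surcharge at the founding depth q = γ·D_f = 18.8 × 2.53 = 47.564 kPa.
q_ult = c·N_c + q·N_q
     = 45.5 × 5.14 + 47.564 × 1
     = 233.87 + 47.564 = 281.43 kPa.
q_all = 281.43 / 2.5 = 112.57 kPa.

q_all ≈ 110 kPa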